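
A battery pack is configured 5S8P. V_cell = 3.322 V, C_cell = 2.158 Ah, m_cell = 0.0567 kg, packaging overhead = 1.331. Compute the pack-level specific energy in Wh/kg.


Step 1: V_pack = 5 * 3.322 = 16.61 V
Step 2: C_pack = 8 * 2.158 = 17.264 Ah
Step 3: E_pack = V_pack * C_pack = 16.61 * 17.264 = 286.76 Wh
Step 4: m_pack = 5 * 8 * 0.0567 * 1.331 = 3.0187 kg
Step 5: ED = E_pack / m_pack = 286.76 / 3.0187 = 94.99 Wh/kg

94.99 Wh/kg


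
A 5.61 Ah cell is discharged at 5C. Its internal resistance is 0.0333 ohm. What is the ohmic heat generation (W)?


Step 1: I = C_rate * capacity = 5 * 5.61 = 28.05 A
Step 2: Q = I^2 * R = 28.05^2 * 0.0333 = 786.8 * 0.0333 = 26.20 W

26.20 W


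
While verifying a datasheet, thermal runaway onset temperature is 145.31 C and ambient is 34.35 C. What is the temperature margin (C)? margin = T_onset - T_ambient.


margin = T_onset - T_ambient = 145.31 - 34.35 = 110.96 C

110.96 C


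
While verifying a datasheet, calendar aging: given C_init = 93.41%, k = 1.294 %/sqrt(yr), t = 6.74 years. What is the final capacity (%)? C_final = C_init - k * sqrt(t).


sqrt(t) = sqrt(6.74) = 2.5962
C_final = 93.41 - 1.294 * 2.5962 = 90.05%

90.05%


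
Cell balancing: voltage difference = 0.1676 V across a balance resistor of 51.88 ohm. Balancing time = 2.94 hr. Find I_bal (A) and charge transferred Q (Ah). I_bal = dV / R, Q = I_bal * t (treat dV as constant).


First, Ohm's law: I_bal = 0.1676 V / 51.88 ohm = 0.0032305 A
Then Q = I * t = 0.0032305 A * 2.94 hr = 0.009498 Ah

I=0.0032305 A, Q=0.009498 Ah


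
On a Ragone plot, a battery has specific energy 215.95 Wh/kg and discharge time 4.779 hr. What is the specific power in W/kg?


Specific power = 215.95 Wh/kg / 4.779 hr = 45.19 W/kg

45.19 W/kg


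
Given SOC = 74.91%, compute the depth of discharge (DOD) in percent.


DOD = 100 - SOC = 100 - 74.91 = 25.09%

25.09%


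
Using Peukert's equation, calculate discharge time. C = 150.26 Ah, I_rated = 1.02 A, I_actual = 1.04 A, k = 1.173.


Step 1: t_rated = C / I_rated = 150.26 / 1.02 = 147.31 hr
Step 2: ratio = 1.02 / 1.04 = 0.98077
Step 3: ratio^k = 0.98077^1.173 = 0.97748
Step 4: t = t_rated * ratio^k = 147.31 * 0.97748 = 144.0 hr

144.0 hr


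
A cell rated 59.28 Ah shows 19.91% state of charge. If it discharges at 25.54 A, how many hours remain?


Step 1: remaining = SOC/100 * C_total = 19.91/100 * 59.28 = 11.803 Ah
Step 2: t = remaining / I = 11.803 / 25.54 = 0.4621 hr

0.4621 hr


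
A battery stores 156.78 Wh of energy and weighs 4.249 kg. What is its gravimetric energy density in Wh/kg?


ED = E / m = 156.78 / 4.249 = 36.90 Wh/kg

36.90 Wh/kg


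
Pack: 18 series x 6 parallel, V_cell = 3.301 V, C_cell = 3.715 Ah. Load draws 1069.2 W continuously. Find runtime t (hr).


Step 1: E_pack = Ns * V_cell * Np * C_cell = 18 * 3.301 * 6 * 3.715 = 1324.4 Wh
Step 2: t = E_pack / P = 1324.4 / 1069.2 = 1.239 hr

1.239 hr


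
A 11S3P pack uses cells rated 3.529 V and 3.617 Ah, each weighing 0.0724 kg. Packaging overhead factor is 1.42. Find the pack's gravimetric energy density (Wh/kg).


Step 1: V_pack = 11 * 3.529 = 38.819 V
Step 2: C_pack = 3 * 3.617 = 10.851 Ah
Step 3: E_pack = V_pack * C_pack = 38.819 * 10.851 = 421.22 Wh
Step 4: m_pack = 11 * 3 * 0.0724 * 1.42 = 3.3927 kg
Step 5: ED = E_pack / m_pack = 421.22 / 3.3927 = 124.2 Wh/kg

124.2 Wh/kg


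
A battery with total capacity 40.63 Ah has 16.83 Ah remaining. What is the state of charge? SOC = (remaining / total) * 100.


SOC% = 16.83 / 40.63 * 100 = 41.42%

41.42%


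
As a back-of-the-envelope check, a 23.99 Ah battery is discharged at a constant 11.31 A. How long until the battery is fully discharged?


Runtime = 23.99 Ah / 11.31 A = 2.121 hr

2.121 hr


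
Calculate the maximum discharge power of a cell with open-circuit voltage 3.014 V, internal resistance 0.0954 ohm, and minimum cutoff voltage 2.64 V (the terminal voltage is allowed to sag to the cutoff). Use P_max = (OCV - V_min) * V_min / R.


P_max = (OCV - V_min) * V_min / R = (3.014 - 2.64) * 2.64 / 0.0954 = 0.374 * 2.64 / 0.0954 = 10.35 W

10.35 W


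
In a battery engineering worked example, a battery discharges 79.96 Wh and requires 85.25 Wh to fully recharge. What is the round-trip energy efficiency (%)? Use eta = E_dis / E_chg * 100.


Round-trip efficiency = 79.96/85.25 * 100% = 93.79%

93.79%


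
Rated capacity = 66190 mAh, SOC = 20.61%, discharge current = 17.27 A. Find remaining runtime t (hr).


Convert: C_total = 66190 mAh = 66.19 Ah
Step 1: remaining = SOC/100 * C_total = 20.61/100 * 66.19 = 13.642 Ah
Step 2: t = remaining / I = 13.642 / 17.27 = 0.7899 hr

0.7899 hr


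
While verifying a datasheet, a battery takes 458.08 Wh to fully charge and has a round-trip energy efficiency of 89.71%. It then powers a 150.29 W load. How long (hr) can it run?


Step 1: E_discharge = eta/100 * E_charge = 89.71/100 * 458.08 = 410.94 Wh
Step 2: t = E_discharge / P = 410.94 / 150.29 = 2.734 hr

2.734 hr


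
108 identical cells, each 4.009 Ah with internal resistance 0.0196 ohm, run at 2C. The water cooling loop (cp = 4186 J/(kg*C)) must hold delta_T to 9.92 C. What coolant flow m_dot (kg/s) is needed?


Step 1: I = 2 * 4.009 = 8.018 A
Step 2: Q_cell = I^2 * R = 8.018^2 * 0.0196 = 1.2601 W
Step 3: Q_total = 108 * 1.2601 = 136.09 W
Step 4: m_dot = Q_total / (cp * dT) = 136.09 / (4186 * 9.92) = 0.003277 kg/s

0.003277 kg/s


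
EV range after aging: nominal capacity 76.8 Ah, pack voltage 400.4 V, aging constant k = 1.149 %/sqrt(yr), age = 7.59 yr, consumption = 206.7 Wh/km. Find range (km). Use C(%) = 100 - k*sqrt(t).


Step 1: capacity retention = 100 - 1.149 * sqrt(7.59) = 100 - 1.149 * 2.755 = 96.835%
Step 2: C_now = 76.8 * 96.835/100 = 74.369 Ah
Step 3: E_pack = V * C_now = 400.4 * 74.369 = 29777 Wh
Step 4: range = E_pack / consumption = 29777 / 206.7 = 144.1 km

144.1 km


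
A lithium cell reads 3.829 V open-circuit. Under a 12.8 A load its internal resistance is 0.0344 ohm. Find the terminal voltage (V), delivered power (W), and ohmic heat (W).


Step 1: V_terminal = OCV - I*R = 3.829 - 12.8 * 0.0344 = 3.3887 V
Step 2: P_out = V_terminal * I = 3.3887 * 12.8 = 43.38 W
Step 3: Q = I^2 * R = 12.8^2 * 0.0344 = 5.636 W

V=3.3887 V, P=43.38 W, Q=5.636 W


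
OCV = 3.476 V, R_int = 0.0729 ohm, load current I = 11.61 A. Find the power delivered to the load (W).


Step 1: V_terminal = OCV - I*R = 3.476 - 11.61 * 0.0729 = 2.6296 V
Step 2: P_out = V_terminal * I = 2.6296 * 11.61 = 30.53 W

30.53 W


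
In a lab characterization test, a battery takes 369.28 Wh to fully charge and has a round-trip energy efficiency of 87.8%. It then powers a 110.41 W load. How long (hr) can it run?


Step 1: E_discharge = eta/100 * E_charge = 87.8/100 * 369.28 = 324.23 Wh
Step 2: t = E_discharge / P = 324.23 / 110.41 = 2.937 hr

2.937 hr


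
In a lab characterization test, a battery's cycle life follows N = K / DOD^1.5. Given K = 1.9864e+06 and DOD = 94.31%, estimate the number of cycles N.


Step 1: DOD^1.5 = 94.31^1.5 = 915.88
Step 2: N = 1.9864e+06 / 915.88 = 2169 cycles

2169 cycles


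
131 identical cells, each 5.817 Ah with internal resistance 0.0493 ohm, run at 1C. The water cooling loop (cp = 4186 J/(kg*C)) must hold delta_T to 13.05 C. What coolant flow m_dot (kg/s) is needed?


Step 1: I = 1 * 5.817 = 5.817 A
Step 2: Q_cell = I^2 * R = 5.817^2 * 0.0493 = 1.6682 W
Step 3: Q_total = 131 * 1.6682 = 218.53 W
Step 4: m_dot = Q_total / (cp * dT) = 218.53 / (4186 * 13.05) = 0.004000 kg/s

0.004000 kg/s


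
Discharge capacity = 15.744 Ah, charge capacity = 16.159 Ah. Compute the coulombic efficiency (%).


Coulombic efficiency = 15.744/16.159 * 100% = 97.43%

97.43%


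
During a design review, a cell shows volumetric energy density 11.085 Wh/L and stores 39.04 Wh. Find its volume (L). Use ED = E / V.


V = E / ED = 39.04 / 11.085 = 3.522 L

3.522 L


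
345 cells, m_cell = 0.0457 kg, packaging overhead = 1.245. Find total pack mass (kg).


Cell mass sum = 345 * 0.0457 = 15.767 kg
With overhead 1.245: m_pack = 15.767 * 1.245 = 19.63 kg

19.63 kg


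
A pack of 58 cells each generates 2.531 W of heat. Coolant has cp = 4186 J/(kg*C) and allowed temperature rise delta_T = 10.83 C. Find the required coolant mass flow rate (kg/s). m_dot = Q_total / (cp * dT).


Step 1: Total heat Q = 58 * 2.531 W = 146.8 W
Step 2: denom = cp * dT = 4186 * 10.83 = 45334
Step 3: m_dot = 146.8 / 45334 = 0.003238 kg/s

0.003238 kg/s


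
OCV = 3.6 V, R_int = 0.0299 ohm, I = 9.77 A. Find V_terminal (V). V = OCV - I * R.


V = OCV - I*R = 3.6 - 9.77 * 0.0299 = 3.308 V

3.308 V


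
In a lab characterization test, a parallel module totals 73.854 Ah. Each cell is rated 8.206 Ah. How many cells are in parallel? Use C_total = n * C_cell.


n = C_total / C_cell = 73.854 / 8.206 = 9

9


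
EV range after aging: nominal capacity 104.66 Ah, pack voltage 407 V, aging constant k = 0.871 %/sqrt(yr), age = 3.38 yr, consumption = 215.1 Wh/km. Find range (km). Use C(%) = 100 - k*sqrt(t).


Step 1: capacity retention = 100 - 0.871 * sqrt(3.38) = 100 - 0.871 * 1.8385 = 98.399%
Step 2: C_now = 104.66 * 98.399/100 = 102.98 Ah
Step 3: E_pack = V * C_now = 407 * 102.98 = 41913 Wh
Step 4: range = E_pack / consumption = 41913 / 215.1 = 194.9 km

194.9 km


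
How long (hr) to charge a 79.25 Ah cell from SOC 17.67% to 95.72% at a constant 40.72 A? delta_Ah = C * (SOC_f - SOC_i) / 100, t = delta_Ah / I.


delta_Ah = 79.25 * (95.72 - 17.67) / 100 = 61.855 Ah
t = delta_Ah / I = 61.855 / 40.72 = 1.519 hr

1.519 hr


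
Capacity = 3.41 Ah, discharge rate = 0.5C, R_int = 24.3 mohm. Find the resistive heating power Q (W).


Convert: R = 24.3 mohm = 0.0243 ohm
Step 1: I = C_rate * capacity = 0.5 * 3.41 = 1.705 A
Step 2: Q = I^2 * R = 1.705^2 * 0.0243 = 2.907 * 0.0243 = 0.07064 W

0.07064 W


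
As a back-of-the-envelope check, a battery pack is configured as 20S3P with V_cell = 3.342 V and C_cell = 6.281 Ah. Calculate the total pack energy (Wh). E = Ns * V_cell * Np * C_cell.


E = Ns * Vcell * Np * Ccell = 20 * 3.342 * 3 * 6.281 = 1259 Wh

1259 Wh


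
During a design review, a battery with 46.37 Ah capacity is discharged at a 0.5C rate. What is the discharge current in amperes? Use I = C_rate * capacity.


I = C_rate * capacity = 0.5 * 46.37 = 23.185 A

23.185 A


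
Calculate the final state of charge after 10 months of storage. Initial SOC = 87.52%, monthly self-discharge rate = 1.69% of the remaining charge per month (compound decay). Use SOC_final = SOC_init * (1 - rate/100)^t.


Monthly retention factor = 1 - 1.69/100 = 0.9831
Over 10 months: factor^10 = 0.84329
SOC_final = 87.52 * 0.84329 = 73.80%

73.80%


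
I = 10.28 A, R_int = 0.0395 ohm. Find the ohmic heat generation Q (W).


Q = I^2 * R = 10.28^2 * 0.0395 = 4.174 W

4.174 W


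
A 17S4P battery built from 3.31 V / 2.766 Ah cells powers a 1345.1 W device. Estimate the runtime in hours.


Step 1: E_pack = Ns * V_cell * Np * C_cell = 17 * 3.31 * 4 * 2.766 = 622.57 Wh
Step 2: t = E_pack / P = 622.57 / 1345.1 = 0.4628 hr

0.4628 hr


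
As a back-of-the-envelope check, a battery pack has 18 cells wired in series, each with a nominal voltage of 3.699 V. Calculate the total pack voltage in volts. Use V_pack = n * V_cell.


Series voltages add: 18 * 3.699 V = 66.582 V

66.582 V


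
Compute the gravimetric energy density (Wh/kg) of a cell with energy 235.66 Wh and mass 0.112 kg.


ED = E / m = 235.66 / 0.112 = 2104 Wh/kg

2104 Wh/kg


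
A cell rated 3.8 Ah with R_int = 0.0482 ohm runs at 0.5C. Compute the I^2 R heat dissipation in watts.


Step 1: I = C_rate * capacity = 0.5 * 3.8 = 1.9 A
Step 2: Q = I^2 * R = 1.9^2 * 0.0482 = 3.61 * 0.0482 = 0.1740 W

0.1740 W


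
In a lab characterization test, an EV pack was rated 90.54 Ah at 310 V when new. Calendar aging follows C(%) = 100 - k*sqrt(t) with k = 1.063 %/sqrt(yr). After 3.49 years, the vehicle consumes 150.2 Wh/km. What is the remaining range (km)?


Step 1: capacity retention = 100 - 1.063 * sqrt(3.49) = 100 - 1.063 * 1.8682 = 98.014%
Step 2: C_now = 90.54 * 98.014/100 = 88.742 Ah
Step 3: E_pack = V * C_now = 310 * 88.742 = 27510 Wh
Step 4: range = E_pack / consumption = 27510 / 150.2 = 183.2 km

183.2 km


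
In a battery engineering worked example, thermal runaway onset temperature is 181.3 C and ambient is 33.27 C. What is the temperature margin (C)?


margin = T_onset - T_ambient = 181.3 - 33.27 = 148.03 C

148.03 C


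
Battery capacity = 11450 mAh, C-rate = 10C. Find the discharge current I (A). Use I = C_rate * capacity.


Convert: capacity = 11450 mAh = 11.45 Ah
I = C_rate * capacity = 10 * 11.45 = 114.5 A

114.5 A


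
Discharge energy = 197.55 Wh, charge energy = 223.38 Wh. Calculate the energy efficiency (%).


eta_e = E_dis / E_chg * 100 = 197.55 / 223.38 * 100 = 88.44%

88.44%


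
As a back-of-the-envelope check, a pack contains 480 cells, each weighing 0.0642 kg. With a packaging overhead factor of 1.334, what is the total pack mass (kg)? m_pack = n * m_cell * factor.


Cell mass sum = 480 * 0.0642 = 30.816 kg
With overhead 1.334: m_pack = 30.816 * 1.334 = 41.11 kg

41.11 kg


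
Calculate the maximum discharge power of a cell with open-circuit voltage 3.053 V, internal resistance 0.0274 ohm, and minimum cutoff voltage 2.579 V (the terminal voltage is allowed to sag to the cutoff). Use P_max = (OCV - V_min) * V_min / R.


P_max = (OCV - V_min) * V_min / R = (3.053 - 2.579) * 2.579 / 0.0274 = 0.474 * 2.579 / 0.0274 = 44.61 W

44.61 W


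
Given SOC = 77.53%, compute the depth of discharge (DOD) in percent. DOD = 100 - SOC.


DOD = 100 - SOC = 100 - 77.53 = 22.47%

22.47%


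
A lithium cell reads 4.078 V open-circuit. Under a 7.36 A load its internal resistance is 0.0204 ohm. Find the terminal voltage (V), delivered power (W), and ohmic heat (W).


Step 1: V_terminal = OCV - I*R = 4.078 - 7.36 * 0.0204 = 3.9279 V
Step 2: P_out = V_terminal * I = 3.9279 * 7.36 = 28.91 W
Step 3: Q = I^2 * R = 7.36^2 * 0.0204 = 1.105 W

V=3.9279 V, P=28.91 W, Q=1.105 W


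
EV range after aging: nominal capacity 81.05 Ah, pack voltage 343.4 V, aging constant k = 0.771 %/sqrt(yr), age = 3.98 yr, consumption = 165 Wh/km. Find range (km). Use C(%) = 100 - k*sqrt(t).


Step 1: capacity retention = 100 - 0.771 * sqrt(3.98) = 100 - 0.771 * 1.995 = 98.462%
Step 2: C_now = 81.05 * 98.462/100 = 79.803 Ah
Step 3: E_pack = V * C_now = 343.4 * 79.803 = 27404 Wh
Step 4: range = E_pack / consumption = 27404 / 165 = 166.1 km

166.1 km


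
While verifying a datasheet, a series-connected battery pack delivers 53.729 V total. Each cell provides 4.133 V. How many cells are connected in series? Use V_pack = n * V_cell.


n = V_pack / V_cell = 53.729 / 4.133 = 13

13


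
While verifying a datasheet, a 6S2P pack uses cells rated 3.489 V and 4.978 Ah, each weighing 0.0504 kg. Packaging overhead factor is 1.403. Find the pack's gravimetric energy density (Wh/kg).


Step 1: V_pack = 6 * 3.489 = 20.934 V
Step 2: C_pack = 2 * 4.978 = 9.956 Ah
Step 3: E_pack = V_pack * C_pack = 20.934 * 9.956 = 208.42 Wh
Step 4: m_pack = 6 * 2 * 0.0504 * 1.403 = 0.84853 kg
Step 5: ED = E_pack / m_pack = 208.42 / 0.84853 = 245.6 Wh/kg

245.6 Wh/kg


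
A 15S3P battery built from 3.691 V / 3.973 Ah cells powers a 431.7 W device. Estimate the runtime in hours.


Step 1: E_pack = Ns * V_cell * Np * C_cell = 15 * 3.691 * 3 * 3.973 = 659.9 Wh
Step 2: t = E_pack / P = 659.9 / 431.7 = 1.529 hr

1.529 hr


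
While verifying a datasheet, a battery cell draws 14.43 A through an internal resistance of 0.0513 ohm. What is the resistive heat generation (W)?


I^2 = 208.22
Q = 208.22 * 0.0513 = 10.68 W

10.68 W


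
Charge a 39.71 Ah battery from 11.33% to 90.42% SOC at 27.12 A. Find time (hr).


delta_Ah = 39.71 * (90.42 - 11.33) / 100 = 31.407 Ah
t = delta_Ah / I = 31.407 / 27.12 = 1.158 hr

1.158 hr


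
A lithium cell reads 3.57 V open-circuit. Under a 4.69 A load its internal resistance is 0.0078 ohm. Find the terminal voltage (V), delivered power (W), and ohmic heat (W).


Step 1: V_terminal = OCV - I*R = 3.57 - 4.69 * 0.0078 = 3.5334 V
Step 2: P_out = V_terminal * I = 3.5334 * 4.69 = 16.57 W
Step 3: Q = I^2 * R = 4.69^2 * 0.0078 = 0.1716 W

V=3.5334 V, P=16.57 W, Q=0.1716 W


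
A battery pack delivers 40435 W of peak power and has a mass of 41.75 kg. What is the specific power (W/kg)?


Specific power = 40435 W / 41.75 kg = 968.5 W/kg

968.5 W/kg


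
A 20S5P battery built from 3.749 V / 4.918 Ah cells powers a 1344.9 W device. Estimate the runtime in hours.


Step 1: E_pack = Ns * V_cell * Np * C_cell = 20 * 3.749 * 5 * 4.918 = 1843.8 Wh
Step 2: t = E_pack / P = 1843.8 / 1344.9 = 1.371 hr

1.371 hr


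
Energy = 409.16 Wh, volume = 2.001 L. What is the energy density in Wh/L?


Volumetric ED = 409.16 Wh / 2.001 L = 204.5 Wh/L

204.5 Wh/L


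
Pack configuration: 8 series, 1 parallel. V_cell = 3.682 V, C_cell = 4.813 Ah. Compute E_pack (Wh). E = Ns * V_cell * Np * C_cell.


V_pack = 8 * 3.682 = 29.456 V
C_pack = 1 * 4.813 = 4.813 Ah
E = V_pack * C_pack = 29.456 * 4.813 = 141.8 Wh

141.8 Wh


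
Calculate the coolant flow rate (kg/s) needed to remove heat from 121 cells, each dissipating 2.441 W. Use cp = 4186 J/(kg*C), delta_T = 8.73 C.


Q_total = 121 * 2.441 = 295.36 W
m_dot = Q_total / (cp * dT) = 295.36 / (4186 * 8.73) = 0.008082 kg/s

0.008082 kg/s


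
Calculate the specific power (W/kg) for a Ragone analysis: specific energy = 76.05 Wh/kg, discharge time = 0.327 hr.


P_specific = E / t = 76.05 / 0.327 = 232.6 W/kg

232.6 W/kg


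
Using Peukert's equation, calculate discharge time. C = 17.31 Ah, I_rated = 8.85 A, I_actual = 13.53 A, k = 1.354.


Step 1: t_rated = C / I_rated = 17.31 / 8.85 = 1.9559 hr
Step 2: ratio = 8.85 / 13.53 = 0.6541
Step 3: ratio^k = 0.6541^1.354 = 0.56284
Step 4: t = t_rated * ratio^k = 1.9559 * 0.56284 = 1.101 hr

1.101 hr


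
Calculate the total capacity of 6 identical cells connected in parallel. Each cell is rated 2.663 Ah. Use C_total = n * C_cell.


Parallel capacities add: 6 * 2.663 Ah = 15.978 Ah

15.978 Ah


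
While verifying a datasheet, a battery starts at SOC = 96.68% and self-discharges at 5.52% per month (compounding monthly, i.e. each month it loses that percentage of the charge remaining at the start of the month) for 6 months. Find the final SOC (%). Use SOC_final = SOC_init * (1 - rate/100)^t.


decay = (1 - 5.52/100)^6 = 0.71128
SOC_final = 96.68 * 0.71128 = 68.77%

68.77%


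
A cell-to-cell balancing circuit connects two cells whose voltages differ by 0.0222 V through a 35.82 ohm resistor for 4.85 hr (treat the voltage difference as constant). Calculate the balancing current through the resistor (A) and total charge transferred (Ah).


First, Ohm's law: I_bal = 0.0222 V / 35.82 ohm = 6.1977e-04 A
Then Q = I * t = 6.1977e-04 A * 4.85 hr = 0.003006 Ah

I=6.1977e-04 A, Q=0.003006 Ah


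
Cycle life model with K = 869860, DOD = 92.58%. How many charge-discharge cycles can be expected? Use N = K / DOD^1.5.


DOD^1.5 = 890.79
N = K / DOD^1.5 = 869860 / 890.79 = 976.5

976.5 cycles


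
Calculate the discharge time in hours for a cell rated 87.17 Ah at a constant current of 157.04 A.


Runtime = 87.17 Ah / 157.04 A = 0.5551 hr

0.5551 hr


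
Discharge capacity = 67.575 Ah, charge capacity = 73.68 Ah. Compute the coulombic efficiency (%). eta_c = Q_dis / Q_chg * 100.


eta_c = Q_dis / Q_chg * 100 = 67.575 / 73.68 * 100 = 91.71%

91.71%


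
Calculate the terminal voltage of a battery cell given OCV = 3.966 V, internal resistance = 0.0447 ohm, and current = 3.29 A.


V = OCV - I*R = 3.966 - 3.29 * 0.0447 = 3.819 V

3.819 V


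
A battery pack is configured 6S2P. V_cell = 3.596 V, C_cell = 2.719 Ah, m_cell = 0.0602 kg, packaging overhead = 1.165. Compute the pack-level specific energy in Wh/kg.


Step 1: V_pack = 6 * 3.596 = 21.576 V
Step 2: C_pack = 2 * 2.719 = 5.438 Ah
Step 3: E_pack = V_pack * C_pack = 21.576 * 5.438 = 117.33 Wh
Step 4: m_pack = 6 * 2 * 0.0602 * 1.165 = 0.8416 kg
Step 5: ED = E_pack / m_pack = 117.33 / 0.8416 = 139.4 Wh/kg

139.4 Wh/kg


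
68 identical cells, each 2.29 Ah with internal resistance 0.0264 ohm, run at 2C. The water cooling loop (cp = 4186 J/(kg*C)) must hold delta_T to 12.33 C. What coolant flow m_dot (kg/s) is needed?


Step 1: I = 2 * 2.29 = 4.58 A
Step 2: Q_cell = I^2 * R = 4.58^2 * 0.0264 = 0.55378 W
Step 3: Q_total = 68 * 0.55378 = 37.657 W
Step 4: m_dot = Q_total / (cp * dT) = 37.657 / (4186 * 12.33) = 7.296e-04 kg/s

7.296e-04 kg/s


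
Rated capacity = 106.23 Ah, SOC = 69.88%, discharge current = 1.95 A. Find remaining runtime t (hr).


Step 1: remaining = SOC/100 * C_total = 69.88/100 * 106.23 = 74.234 Ah
Step 2: t = remaining / I = 74.234 / 1.95 = 38.07 hr

38.07 hr


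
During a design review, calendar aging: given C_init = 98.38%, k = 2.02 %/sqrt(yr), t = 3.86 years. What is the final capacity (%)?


sqrt(t) = sqrt(3.86) = 1.9647
C_final = 98.38 - 2.02 * 1.9647 = 94.41%

94.41%


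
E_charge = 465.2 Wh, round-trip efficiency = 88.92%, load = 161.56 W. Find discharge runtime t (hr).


Step 1: E_discharge = eta/100 * E_charge = 88.92/100 * 465.2 = 413.66 Wh
Step 2: t = E_discharge / P = 413.66 / 161.56 = 2.560 hr

2.560 hr


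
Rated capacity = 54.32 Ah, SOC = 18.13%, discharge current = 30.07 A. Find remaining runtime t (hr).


Step 1: remaining = SOC/100 * C_total = 18.13/100 * 54.32 = 9.8482 Ah
Step 2: t = remaining / I = 9.8482 / 30.07 = 0.3275 hr

0.3275 hr


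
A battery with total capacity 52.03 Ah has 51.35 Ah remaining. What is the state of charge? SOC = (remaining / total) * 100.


SOC% = 51.35 / 52.03 * 100 = 98.69%

98.69%


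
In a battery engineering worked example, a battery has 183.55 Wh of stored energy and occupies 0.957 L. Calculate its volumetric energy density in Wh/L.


ED = E / V = 183.55 / 0.957 = 191.8 Wh/L

191.8 Wh/L


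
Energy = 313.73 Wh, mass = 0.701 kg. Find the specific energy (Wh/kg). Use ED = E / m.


Specific energy = 313.73 Wh / 0.701 kg = 447.5 Wh/kg

447.5 Wh/kg


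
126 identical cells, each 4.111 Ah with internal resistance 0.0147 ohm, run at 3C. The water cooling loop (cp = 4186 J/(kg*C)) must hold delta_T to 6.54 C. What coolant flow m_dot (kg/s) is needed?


Step 1: I = 3 * 4.111 = 12.333 A
Step 2: Q_cell = I^2 * R = 12.333^2 * 0.0147 = 2.2359 W
Step 3: Q_total = 126 * 2.2359 = 281.72 W
Step 4: m_dot = Q_total / (cp * dT) = 281.72 / (4186 * 6.54) = 0.01029 kg/s

0.01029 kg/s


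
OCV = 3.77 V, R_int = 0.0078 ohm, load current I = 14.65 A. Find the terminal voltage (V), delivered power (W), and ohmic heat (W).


Step 1: V_terminal = OCV - I*R = 3.77 - 14.65 * 0.0078 = 3.6557 V
Step 2: P_out = V_terminal * I = 3.6557 * 14.65 = 53.56 W
Step 3: Q = I^2 * R = 14.65^2 * 0.0078 = 1.674 W

V=3.6557 V, P=53.56 W, Q=1.674 W


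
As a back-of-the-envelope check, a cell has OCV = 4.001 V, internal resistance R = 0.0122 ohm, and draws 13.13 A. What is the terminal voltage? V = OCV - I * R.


IR drop = 13.13 * 0.0122 = 0.16019 V
V = 4.001 - 0.16019 = 3.841 V

3.841 V


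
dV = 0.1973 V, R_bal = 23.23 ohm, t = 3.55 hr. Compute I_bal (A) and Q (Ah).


I_bal = dV / R = 0.1973 / 23.23 = 0.0084933 A
Q = I_bal * t = 0.0084933 * 3.55 = 0.03015 Ah

I=0.0084933 A, Q=0.03015 Ah


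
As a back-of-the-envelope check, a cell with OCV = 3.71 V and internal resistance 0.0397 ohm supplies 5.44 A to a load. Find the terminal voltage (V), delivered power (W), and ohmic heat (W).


Step 1: V_terminal = OCV - I*R = 3.71 - 5.44 * 0.0397 = 3.494 V
Step 2: P_out = V_terminal * I = 3.494 * 5.44 = 19.01 W
Step 3: Q = I^2 * R = 5.44^2 * 0.0397 = 1.175 W

V=3.494 V, P=19.01 W, Q=1.175 W


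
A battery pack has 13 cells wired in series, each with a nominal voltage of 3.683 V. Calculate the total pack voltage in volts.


Series voltages add: 13 * 3.683 V = 47.879 V

47.879 V


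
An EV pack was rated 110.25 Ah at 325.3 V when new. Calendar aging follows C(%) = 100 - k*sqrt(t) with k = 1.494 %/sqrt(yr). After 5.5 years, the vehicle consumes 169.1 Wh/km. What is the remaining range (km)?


Step 1: capacity retention = 100 - 1.494 * sqrt(5.5) = 100 - 1.494 * 2.3452 = 96.496%
Step 2: C_now = 110.25 * 96.496/100 = 106.39 Ah
Step 3: E_pack = V * C_now = 325.3 * 106.39 = 34609 Wh
Step 4: range = E_pack / consumption = 34609 / 169.1 = 204.7 km

204.7 km


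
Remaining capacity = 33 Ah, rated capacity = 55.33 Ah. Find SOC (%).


SOC% = 33 / 55.33 * 100 = 59.64%

59.64%


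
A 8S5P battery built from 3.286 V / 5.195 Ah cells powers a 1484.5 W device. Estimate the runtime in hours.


Step 1: E_pack = Ns * V_cell * Np * C_cell = 8 * 3.286 * 5 * 5.195 = 682.83 Wh
Step 2: t = E_pack / P = 682.83 / 1484.5 = 0.4600 hr

0.4600 hr


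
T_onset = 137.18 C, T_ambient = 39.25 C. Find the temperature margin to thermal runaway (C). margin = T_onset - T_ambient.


margin = T_onset - T_ambient = 137.18 - 39.25 = 97.93 C

97.93 C


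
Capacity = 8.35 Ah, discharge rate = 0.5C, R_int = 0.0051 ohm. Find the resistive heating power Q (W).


Step 1: I = C_rate * capacity = 0.5 * 8.35 = 4.175 A
Step 2: Q = I^2 * R = 4.175^2 * 0.0051 = 17.431 * 0.0051 = 0.08890 W

0.08890 W


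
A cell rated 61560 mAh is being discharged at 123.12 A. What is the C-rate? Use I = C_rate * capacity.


Convert: capacity = 61560 mAh = 61.56 Ah
C_rate = I / capacity = 123.12 / 61.56 = 2C

2C


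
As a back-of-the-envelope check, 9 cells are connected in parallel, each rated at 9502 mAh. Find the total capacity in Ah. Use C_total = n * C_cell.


Convert: C_cell = 9502 mAh = 9.502 Ah
C_total = 9 * 9.502 = 85.518 Ah

85.518 Ah


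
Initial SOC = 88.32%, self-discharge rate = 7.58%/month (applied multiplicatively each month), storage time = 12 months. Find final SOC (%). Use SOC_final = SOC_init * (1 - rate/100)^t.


decay = (1 - 7.58/100)^12 = 0.38832
SOC_final = 88.32 * 0.38832 = 34.30%

34.30%


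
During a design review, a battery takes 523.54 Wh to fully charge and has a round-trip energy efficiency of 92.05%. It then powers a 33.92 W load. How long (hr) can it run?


Step 1: E_discharge = eta/100 * E_charge = 92.05/100 * 523.54 = 481.92 Wh
Step 2: t = E_discharge / P = 481.92 / 33.92 = 14.21 hr

14.21 hr


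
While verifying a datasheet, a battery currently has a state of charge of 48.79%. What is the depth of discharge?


DOD = 100 - SOC = 100 - 48.79 = 51.21%

51.21%


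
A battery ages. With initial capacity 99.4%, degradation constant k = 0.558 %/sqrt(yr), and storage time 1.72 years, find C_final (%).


Step 1: sqrt(1.72 yr) = 1.3115
Step 2: drop = 0.558 * 1.3115 = 0.73182
Step 3: C_final = 99.4 - 0.73182 = 98.67%

98.67%


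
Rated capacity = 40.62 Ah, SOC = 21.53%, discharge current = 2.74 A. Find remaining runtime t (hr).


Step 1: remaining = SOC/100 * C_total = 21.53/100 * 40.62 = 8.7455 Ah
Step 2: t = remaining / I = 8.7455 / 2.74 = 3.192 hr

3.192 hr


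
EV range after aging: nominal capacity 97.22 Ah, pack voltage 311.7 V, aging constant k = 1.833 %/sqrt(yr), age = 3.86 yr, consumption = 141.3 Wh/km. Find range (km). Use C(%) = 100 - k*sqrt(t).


Step 1: capacity retention = 100 - 1.833 * sqrt(3.86) = 100 - 1.833 * 1.9647 = 96.399%
Step 2: C_now = 97.22 * 96.399/100 = 93.719 Ah
Step 3: E_pack = V * C_now = 311.7 * 93.719 = 29212 Wh
Step 4: range = E_pack / consumption = 29212 / 141.3 = 206.7 km

206.7 km


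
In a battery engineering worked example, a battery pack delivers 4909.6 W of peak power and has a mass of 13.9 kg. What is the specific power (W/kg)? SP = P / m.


SP = P / m = 4909.6 / 13.9 = 353.2 W/kg

353.2 W/kg


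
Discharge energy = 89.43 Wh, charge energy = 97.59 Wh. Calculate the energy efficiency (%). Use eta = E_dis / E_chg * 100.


eta_e = E_dis / E_chg * 100 = 89.43 / 97.59 * 100 = 91.64%

91.64%


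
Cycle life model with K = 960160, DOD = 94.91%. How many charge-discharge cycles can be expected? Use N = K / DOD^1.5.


Step 1: DOD^1.5 = 94.91^1.5 = 924.63
Step 2: N = 960160 / 924.63 = 1038 cycles

1038 cycles


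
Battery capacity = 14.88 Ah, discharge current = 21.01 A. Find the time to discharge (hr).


Runtime = 14.88 Ah / 21.01 A = 0.7082 hr

0.7082 hr


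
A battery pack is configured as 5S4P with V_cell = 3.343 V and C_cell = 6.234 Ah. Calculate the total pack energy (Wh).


V_pack = 5 * 3.343 = 16.715 V
C_pack = 4 * 6.234 = 24.936 Ah
E = V_pack * C_pack = 16.715 * 24.936 = 416.8 Wh

416.8 Wh


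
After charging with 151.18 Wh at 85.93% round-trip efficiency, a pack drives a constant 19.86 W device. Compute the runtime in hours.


Step 1: E_discharge = eta/100 * E_charge = 85.93/100 * 151.18 = 129.91 Wh
Step 2: t = E_discharge / P = 129.91 / 19.86 = 6.541 hr

6.541 hr


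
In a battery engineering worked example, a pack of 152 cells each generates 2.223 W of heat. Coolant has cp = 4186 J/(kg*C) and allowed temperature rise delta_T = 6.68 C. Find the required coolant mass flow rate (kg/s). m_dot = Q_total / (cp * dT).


Step 1: Total heat Q = 152 * 2.223 W = 337.9 W
Step 2: denom = cp * dT = 4186 * 6.68 = 27962
Step 3: m_dot = 337.9 / 27962 = 0.01208 kg/s

0.01208 kg/s


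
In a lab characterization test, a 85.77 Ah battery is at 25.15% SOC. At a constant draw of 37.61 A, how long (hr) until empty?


Step 1: remaining = SOC/100 * C_total = 25.15/100 * 85.77 = 21.571 Ah
Step 2: t = remaining / I = 21.571 / 37.61 = 0.5735 hr

0.5735 hr


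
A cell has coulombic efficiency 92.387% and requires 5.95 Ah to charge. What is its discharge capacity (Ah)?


Q_dis = eta/100 * Q_chg = 92.387/100 * 5.95 = 5.497 Ah

5.497 Ah


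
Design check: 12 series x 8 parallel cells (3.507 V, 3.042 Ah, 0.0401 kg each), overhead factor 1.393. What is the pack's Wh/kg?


Step 1: V_pack = 12 * 3.507 = 42.084 V
Step 2: C_pack = 8 * 3.042 = 24.336 Ah
Step 3: E_pack = V_pack * C_pack = 42.084 * 24.336 = 1024.2 Wh
Step 4: m_pack = 12 * 8 * 0.0401 * 1.393 = 5.3625 kg
Step 5: ED = E_pack / m_pack = 1024.2 / 5.3625 = 191.0 Wh/kg

191.0 Wh/kg


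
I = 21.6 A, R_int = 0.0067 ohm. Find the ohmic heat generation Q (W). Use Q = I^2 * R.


Q = I^2 * R = 21.6^2 * 0.0067 = 3.126 W

3.126 W


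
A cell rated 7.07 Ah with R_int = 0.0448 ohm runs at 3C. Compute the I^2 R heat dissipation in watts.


Step 1: I = C_rate * capacity = 3 * 7.07 = 21.21 A
Step 2: Q = I^2 * R = 21.21^2 * 0.0448 = 449.86 * 0.0448 = 20.15 W

20.15 W


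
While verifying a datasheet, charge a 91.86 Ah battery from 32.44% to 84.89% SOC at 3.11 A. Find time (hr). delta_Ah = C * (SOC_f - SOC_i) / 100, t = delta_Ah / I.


delta_Ah = 91.86 * (84.89 - 32.44) / 100 = 48.181 Ah
t = delta_Ah / I = 48.181 / 3.11 = 15.49 hr

15.49 hr


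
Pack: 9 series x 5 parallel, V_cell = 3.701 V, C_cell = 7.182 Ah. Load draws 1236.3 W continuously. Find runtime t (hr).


Step 1: E_pack = Ns * V_cell * Np * C_cell = 9 * 3.701 * 5 * 7.182 = 1196.1 Wh
Step 2: t = E_pack / P = 1196.1 / 1236.3 = 0.9675 hr

0.9675 hr


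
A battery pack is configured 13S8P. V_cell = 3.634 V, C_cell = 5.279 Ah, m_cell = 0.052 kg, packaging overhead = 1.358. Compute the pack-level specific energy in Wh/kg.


Step 1: V_pack = 13 * 3.634 = 47.242 V
Step 2: C_pack = 8 * 5.279 = 42.232 Ah
Step 3: E_pack = V_pack * C_pack = 47.242 * 42.232 = 1995.1 Wh
Step 4: m_pack = 13 * 8 * 0.052 * 1.358 = 7.3441 kg
Step 5: ED = E_pack / m_pack = 1995.1 / 7.3441 = 271.7 Wh/kg

271.7 Wh/kg


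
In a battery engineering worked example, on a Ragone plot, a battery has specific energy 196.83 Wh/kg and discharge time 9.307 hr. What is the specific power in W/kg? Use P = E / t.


P_specific = E / t = 196.83 / 9.307 = 21.15 W/kg

21.15 W/kg


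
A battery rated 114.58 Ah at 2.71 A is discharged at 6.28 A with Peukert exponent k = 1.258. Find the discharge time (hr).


t_rated = C / I_rated = 114.58 / 2.71 = 42.28 hr
(I_rated/I)^k = (0.43153)^1.258 = 0.34741
t = t_rated * (I_rated/I)^k = 42.28 * 0.34741 = 14.69 hr

14.69 hr


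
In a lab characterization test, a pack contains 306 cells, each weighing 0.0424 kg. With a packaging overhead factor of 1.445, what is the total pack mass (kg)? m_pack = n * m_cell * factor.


m_pack = n * m_cell * overhead = 306 * 0.0424 * 1.445 = 18.75 kg

18.75 kg


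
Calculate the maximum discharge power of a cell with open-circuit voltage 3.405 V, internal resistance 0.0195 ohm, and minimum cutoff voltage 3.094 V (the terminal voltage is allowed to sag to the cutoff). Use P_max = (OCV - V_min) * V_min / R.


P_max = (OCV - V_min) * V_min / R = (3.405 - 3.094) * 3.094 / 0.0195 = 0.311 * 3.094 / 0.0195 = 49.35 W

49.35 W


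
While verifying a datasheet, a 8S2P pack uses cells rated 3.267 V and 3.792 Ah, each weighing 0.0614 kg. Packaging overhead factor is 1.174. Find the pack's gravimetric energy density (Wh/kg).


Step 1: V_pack = 8 * 3.267 = 26.136 V
Step 2: C_pack = 2 * 3.792 = 7.584 Ah
Step 3: E_pack = V_pack * C_pack = 26.136 * 7.584 = 198.22 Wh
Step 4: m_pack = 8 * 2 * 0.0614 * 1.174 = 1.1533 kg
Step 5: ED = E_pack / m_pack = 198.22 / 1.1533 = 171.9 Wh/kg

171.9 Wh/kg


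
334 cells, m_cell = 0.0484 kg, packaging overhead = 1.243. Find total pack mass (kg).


Cell mass sum = 334 * 0.0484 = 16.166 kg
With overhead 1.243: m_pack = 16.166 * 1.243 = 20.09 kg

20.09 kg


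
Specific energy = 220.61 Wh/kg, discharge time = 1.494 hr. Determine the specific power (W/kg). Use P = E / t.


Specific power = 220.61 Wh/kg / 1.494 hr = 147.7 W/kg

147.7 W/kg


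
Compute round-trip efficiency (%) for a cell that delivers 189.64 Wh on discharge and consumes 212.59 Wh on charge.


eta_e = E_dis / E_chg * 100 = 189.64 / 212.59 * 100 = 89.20%

89.20%


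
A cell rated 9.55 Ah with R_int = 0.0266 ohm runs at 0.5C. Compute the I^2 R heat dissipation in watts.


Step 1: I = C_rate * capacity = 0.5 * 9.55 = 4.775 A
Step 2: Q = I^2 * R = 4.775^2 * 0.0266 = 22.801 * 0.0266 = 0.6065 W

0.6065 W


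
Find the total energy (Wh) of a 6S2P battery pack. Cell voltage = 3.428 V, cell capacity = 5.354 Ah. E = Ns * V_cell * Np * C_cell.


E = Ns * Vcell * Np * Ccell = 6 * 3.428 * 2 * 5.354 = 220.2 Wh

220.2 Wh


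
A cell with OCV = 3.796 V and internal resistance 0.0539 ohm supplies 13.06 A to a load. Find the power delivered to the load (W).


Step 1: V_terminal = OCV - I*R = 3.796 - 13.06 * 0.0539 = 3.0921 V
Step 2: P_out = V_terminal * I = 3.0921 * 13.06 = 40.38 W

40.38 W


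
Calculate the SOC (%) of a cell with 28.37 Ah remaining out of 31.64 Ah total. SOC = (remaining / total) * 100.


SOC% = 28.37 / 31.64 * 100 = 89.66%

89.66%


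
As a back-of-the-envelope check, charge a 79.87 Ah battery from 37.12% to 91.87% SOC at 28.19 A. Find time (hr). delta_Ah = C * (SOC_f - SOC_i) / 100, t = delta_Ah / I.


Step 1: dSOC = 91.87% - 37.12% = 54.75%
Step 2: delta_Ah = 79.87 * 54.75 / 100 = 43.729 Ah
Step 3: t = 43.729 / 28.19 = 1.551 hr

1.551 hr


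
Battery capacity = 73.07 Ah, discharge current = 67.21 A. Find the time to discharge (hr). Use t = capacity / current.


t = capacity / current = 73.07 / 67.21 = 1.087 hr

1.087 hr


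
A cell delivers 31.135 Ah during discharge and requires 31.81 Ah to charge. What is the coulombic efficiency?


Coulombic efficiency = 31.135/31.81 * 100% = 97.88%

97.88%


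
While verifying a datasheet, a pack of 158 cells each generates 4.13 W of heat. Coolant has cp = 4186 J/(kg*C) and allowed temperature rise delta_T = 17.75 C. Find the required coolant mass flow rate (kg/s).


Q_total = 158 * 4.13 = 652.54 W
m_dot = Q_total / (cp * dT) = 652.54 / (4186 * 17.75) = 0.008782 kg/s

0.008782 kg/s


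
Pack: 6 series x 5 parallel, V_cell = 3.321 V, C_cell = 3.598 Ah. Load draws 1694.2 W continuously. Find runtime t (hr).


Step 1: E_pack = Ns * V_cell * Np * C_cell = 6 * 3.321 * 5 * 3.598 = 358.47 Wh
Step 2: t = E_pack / P = 358.47 / 1694.2 = 0.2116 hr

0.2116 hr


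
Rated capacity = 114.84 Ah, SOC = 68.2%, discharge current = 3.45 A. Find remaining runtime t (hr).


Step 1: remaining = SOC/100 * C_total = 68.2/100 * 114.84 = 78.321 Ah
Step 2: t = remaining / I = 78.321 / 3.45 = 22.70 hr

22.70 hr


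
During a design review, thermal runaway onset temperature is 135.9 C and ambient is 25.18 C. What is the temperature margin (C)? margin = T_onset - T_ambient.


Safety margin = 135.9 C - 25.18 C = 110.72 C

110.72 C


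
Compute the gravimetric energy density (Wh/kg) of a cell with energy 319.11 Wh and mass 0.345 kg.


ED = E / m = 319.11 / 0.345 = 925.0 Wh/kg

925.0 Wh/kg


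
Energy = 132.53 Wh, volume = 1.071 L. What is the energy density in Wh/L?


Volumetric ED = 132.53 Wh / 1.071 L = 123.7 Wh/L

123.7 Wh/L


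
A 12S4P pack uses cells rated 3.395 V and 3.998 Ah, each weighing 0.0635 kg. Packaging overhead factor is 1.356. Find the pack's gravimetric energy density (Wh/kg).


Step 1: V_pack = 12 * 3.395 = 40.74 V
Step 2: C_pack = 4 * 3.998 = 15.992 Ah
Step 3: E_pack = V_pack * C_pack = 40.74 * 15.992 = 651.51 Wh
Step 4: m_pack = 12 * 4 * 0.0635 * 1.356 = 4.1331 kg
Step 5: ED = E_pack / m_pack = 651.51 / 4.1331 = 157.6 Wh/kg

157.6 Wh/kg


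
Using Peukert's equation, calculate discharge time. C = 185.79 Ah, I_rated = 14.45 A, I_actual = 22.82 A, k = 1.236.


Step 1: t_rated = C / I_rated = 185.79 / 14.45 = 12.857 hr
Step 2: ratio = 14.45 / 22.82 = 0.63322
Step 3: ratio^k = 0.63322^1.236 = 0.56849
Step 4: t = t_rated * ratio^k = 12.857 * 0.56849 = 7.309 hr

7.309 hr


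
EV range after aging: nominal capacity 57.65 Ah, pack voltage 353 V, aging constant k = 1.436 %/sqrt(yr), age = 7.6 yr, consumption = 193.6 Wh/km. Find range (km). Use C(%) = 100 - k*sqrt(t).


Step 1: capacity retention = 100 - 1.436 * sqrt(7.6) = 100 - 1.436 * 2.7568 = 96.041%
Step 2: C_now = 57.65 * 96.041/100 = 55.368 Ah
Step 3: E_pack = V * C_now = 353 * 55.368 = 19545 Wh
Step 4: range = E_pack / consumption = 19545 / 193.6 = 101.0 km

101.0 km


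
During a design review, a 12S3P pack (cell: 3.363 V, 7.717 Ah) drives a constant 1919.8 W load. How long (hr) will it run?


Step 1: E_pack = Ns * V_cell * Np * C_cell = 12 * 3.363 * 3 * 7.717 = 934.28 Wh
Step 2: t = E_pack / P = 934.28 / 1919.8 = 0.4867 hr

0.4867 hr


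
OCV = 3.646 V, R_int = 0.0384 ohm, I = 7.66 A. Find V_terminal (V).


IR drop = 7.66 * 0.0384 = 0.29414 V
V = 3.646 - 0.29414 = 3.352 V

3.352 V


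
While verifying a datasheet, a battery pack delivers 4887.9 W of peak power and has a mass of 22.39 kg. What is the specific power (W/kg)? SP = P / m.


Specific power = 4887.9 W / 22.39 kg = 218.3 W/kg

218.3 W/kg


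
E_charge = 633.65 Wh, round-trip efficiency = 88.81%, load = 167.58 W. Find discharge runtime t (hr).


Step 1: E_discharge = eta/100 * E_charge = 88.81/100 * 633.65 = 562.74 Wh
Step 2: t = E_discharge / P = 562.74 / 167.58 = 3.358 hr

3.358 hr


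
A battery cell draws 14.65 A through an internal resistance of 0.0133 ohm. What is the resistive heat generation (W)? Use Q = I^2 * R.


I^2 = 214.62
Q = 214.62 * 0.0133 = 2.854 W

2.854 W


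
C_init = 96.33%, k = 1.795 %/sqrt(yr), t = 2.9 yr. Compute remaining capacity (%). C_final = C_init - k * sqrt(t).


Step 1: sqrt(2.9 yr) = 1.7029
Step 2: drop = 1.795 * 1.7029 = 3.0567
Step 3: C_final = 96.33 - 3.0567 = 93.27%

93.27%


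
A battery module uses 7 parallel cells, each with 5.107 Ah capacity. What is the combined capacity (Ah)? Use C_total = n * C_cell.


Parallel capacities add: 7 * 5.107 Ah = 35.749 Ah

35.749 Ah


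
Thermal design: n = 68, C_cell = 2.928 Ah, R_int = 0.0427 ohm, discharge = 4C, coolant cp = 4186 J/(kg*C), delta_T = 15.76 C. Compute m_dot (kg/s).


Step 1: I = 4 * 2.928 = 11.712 A
Step 2: Q_cell = I^2 * R = 11.712^2 * 0.0427 = 5.8572 W
Step 3: Q_total = 68 * 5.8572 = 398.29 W
Step 4: m_dot = Q_total / (cp * dT) = 398.29 / (4186 * 15.76) = 0.006037 kg/s

0.006037 kg/s
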